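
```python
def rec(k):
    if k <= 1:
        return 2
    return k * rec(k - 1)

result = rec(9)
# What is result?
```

rec(9) = 9 * 8 * 7 * 6 * 5 * 4 * 3 * 2 * 2 = 725760

Answer: 725760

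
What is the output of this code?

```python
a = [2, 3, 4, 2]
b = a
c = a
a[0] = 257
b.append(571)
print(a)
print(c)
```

Key concept: multiple aliases.
Step by step:
`a = [2, 3, 4, 2]` → a = [2, 3, 4, 2]
`b = a` → b = [2, 3, 4, 2] (same object as a)
`c = a` → c = [2, 3, 4, 2] (same object as a, b)
`a[0] = 257` → a = [257, 3, 4, 2] (same object as b, c); b = [257, 3, 4, 2] (same object as a, c); c = [257, 3, 4, 2] (same object as a, b)
`b.append(571)` → a = [257, 3, 4, 2, 571] (same object as b, c); b = [257, 3, 4, 2, 571] (same object as a, c); c = [257, 3, 4, 2, 571] (same object as a, b)
`print(a)` → prints [257, 3, 4, 2, 571]
`print(c)` → prints [257, 3, 4, 2, 571]

Answer:
[257, 3, 4, 2, 571]
[257, 3, 4, 2, 571]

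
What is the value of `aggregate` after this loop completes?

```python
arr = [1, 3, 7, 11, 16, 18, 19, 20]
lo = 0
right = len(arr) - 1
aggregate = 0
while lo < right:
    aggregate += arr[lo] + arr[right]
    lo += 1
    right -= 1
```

Sum of pairs from ends
`aggregate` takes the values: 0 → 21 → 43 → 68 → 95

Answer: 95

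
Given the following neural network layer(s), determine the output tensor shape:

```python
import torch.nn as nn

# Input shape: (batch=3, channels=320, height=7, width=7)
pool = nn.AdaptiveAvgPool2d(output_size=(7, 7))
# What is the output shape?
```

Input: (3, 320, 7, 7) -> Output: (3, 320, 7, 7)

Answer: (3, 320, 7, 7)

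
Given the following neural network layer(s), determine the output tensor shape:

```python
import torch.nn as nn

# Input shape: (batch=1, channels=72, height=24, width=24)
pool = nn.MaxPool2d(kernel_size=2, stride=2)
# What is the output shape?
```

Input: (1, 72, 24, 24) -> Output: (1, 72, 12, 12)

Answer: (1, 72, 12, 12)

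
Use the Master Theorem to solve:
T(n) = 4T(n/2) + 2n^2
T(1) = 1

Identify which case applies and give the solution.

a=4, b=2, f(n)=2n^2. log_2(4) = 2. Since c=2 = 2, Case 2 applies: T(n) = Θ(n^log_b(a) · log n) = O(n^2 log n).

Answer: O(n^2 log n) - Case 2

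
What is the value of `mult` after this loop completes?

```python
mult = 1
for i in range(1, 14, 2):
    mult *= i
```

Product of 1, 3, 5, ... up to 13
`mult` takes the values: 1 → 3 → 15 → 105 → 945 → 10395 → 135135

Answer: 135135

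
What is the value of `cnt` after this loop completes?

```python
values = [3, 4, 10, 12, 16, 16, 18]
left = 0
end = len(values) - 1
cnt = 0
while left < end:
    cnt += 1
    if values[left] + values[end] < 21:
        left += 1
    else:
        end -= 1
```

Steps to find pair summing to 21
`cnt` takes the values: 0 → 1 → 2 → 3 → 4 → 5 → 6

Answer: 6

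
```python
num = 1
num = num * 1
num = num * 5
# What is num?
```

Trace:
`num = 1` → num = 1
`num = num * 1` → num = 1
`num = num * 5` → num = 5
So num = 5

Answer: 5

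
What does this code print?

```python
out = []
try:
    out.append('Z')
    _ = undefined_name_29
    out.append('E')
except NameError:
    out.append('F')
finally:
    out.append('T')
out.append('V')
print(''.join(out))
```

Execution trace: 'Z' (try body) → 'F' (except NameError) → 'T' (finally) → 'V' (after the try/except). Output: ZFTV

Answer: ZFTV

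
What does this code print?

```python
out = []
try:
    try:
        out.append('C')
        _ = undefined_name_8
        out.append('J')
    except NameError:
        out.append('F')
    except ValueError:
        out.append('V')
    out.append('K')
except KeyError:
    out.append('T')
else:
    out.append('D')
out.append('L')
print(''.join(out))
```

Execution trace: 'C' (inner try body) → 'F' (inner except NameError) → 'K' (try body, no exception) → 'D' (else) → 'L' (after the try/except). Output: CFKDL

Answer: CFKDL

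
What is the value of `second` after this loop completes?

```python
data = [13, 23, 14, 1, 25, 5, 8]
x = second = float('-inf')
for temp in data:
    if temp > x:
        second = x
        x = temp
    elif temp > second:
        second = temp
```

Second largest (with repeats) in [13, 23, 14, 1, 25, 5, 8]
`second` takes the values: -inf → 13 → 14 → 23

Answer: 23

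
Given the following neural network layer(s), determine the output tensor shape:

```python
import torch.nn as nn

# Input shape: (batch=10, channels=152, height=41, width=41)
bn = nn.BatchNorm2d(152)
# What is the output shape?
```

Input: (10, 152, 41, 41) -> Output: (10, 152, 41, 41)

Answer: (10, 152, 41, 41)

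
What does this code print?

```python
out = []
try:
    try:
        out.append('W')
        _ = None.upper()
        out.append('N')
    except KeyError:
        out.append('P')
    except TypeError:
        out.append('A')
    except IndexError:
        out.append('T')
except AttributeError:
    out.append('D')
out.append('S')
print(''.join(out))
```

Execution trace: 'W' (try body) → 'D' (outer except AttributeError) → 'S' (after the try/except). Output: WDS

Answer: WDS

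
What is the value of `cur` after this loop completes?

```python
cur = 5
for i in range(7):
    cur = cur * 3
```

Multiply by 3, 7 times: 5 * 3^7 = 10935
`cur` takes the values: 5 → 15 → 45 → 135 → 405 → 1215 → 3645 → 10935

Answer: 10935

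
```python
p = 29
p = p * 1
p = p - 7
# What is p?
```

Trace:
`p = 29` → p = 29
`p = p * 1` → p = 29
`p = p - 7` → p = 22
So p = 22

Answer: 22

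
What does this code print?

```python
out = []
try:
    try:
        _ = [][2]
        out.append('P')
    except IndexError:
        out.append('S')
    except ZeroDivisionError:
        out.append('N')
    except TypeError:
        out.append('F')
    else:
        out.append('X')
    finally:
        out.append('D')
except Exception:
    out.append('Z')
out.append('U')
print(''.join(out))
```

Execution trace: 'S' (inner except IndexError) → 'D' (inner finally) → 'U' (after the try/except). Output: SDU

Answer: SDU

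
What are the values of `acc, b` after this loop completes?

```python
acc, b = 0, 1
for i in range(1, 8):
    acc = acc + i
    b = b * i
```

Sum and factorial of 1 to 7
`acc, b` takes the values: (0, 1) → (1, 1) → (3, 1) → (3, 2) → (6, 2) → (6, 6) → (10, 6) → (10, 24) → (15, 24) → (15, 120) → (21, 120) → (21, 720) → (28, 720) → (28, 5040)

Answer: 28, 5040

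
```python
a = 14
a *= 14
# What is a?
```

Trace:
`a = 14` → a = 14
`a *= 14` → a = 196
So a = 196

Answer: 196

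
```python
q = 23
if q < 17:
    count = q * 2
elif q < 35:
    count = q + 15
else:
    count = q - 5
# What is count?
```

Trace:
`q = 23` → q = 23
`if q < 17: ...` → q < 17 is False, q < 35 is True → count = 38
So count = 38

Answer: 38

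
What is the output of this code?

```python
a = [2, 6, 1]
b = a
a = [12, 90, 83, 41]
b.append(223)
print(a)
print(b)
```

Key concept: rebinding vs mutation: a is rebound to a new list, b still points at the original.
Step by step:
`a = [2, 6, 1]` → a = [2, 6, 1]
`b = a` → b = [2, 6, 1] (same object as a)
`a = [12, 90, 83, 41]` → a = [12, 90, 83, 41]
`b.append(223)` → b = [2, 6, 1, 223]
`print(a)` → prints [12, 90, 83, 41]
`print(b)` → prints [2, 6, 1, 223]

Answer:
[12, 90, 83, 41]
[2, 6, 1, 223]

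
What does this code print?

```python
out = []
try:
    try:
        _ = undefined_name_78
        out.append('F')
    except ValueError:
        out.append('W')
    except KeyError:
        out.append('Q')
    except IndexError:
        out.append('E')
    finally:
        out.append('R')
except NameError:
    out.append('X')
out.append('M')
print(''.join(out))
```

Execution trace: 'R' (inner finally) → 'X' (outer except NameError) → 'M' (after the try/except). Output: RXM

Answer: RXM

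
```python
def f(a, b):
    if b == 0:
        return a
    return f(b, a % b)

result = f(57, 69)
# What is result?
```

f(57, 69) -> f(69, 57) -> f(57, 12) -> f(12, 9) -> f(9, 3) -> f(3, 0) -> 3

Answer: 3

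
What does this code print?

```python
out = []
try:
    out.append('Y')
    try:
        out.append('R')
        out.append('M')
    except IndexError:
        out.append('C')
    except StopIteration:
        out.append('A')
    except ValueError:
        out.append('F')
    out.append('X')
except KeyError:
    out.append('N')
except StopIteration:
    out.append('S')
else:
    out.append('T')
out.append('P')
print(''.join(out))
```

Execution trace: 'Y' (try body) → 'R' (inner try body) → 'M' (inner try body, no exception) → 'X' (try body, no exception) → 'T' (else) → 'P' (after the try/except). Output: YRMXTP

Answer: YRMXTP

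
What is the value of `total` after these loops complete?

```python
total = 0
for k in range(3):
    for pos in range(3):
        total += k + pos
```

Sum of all k+pos for k,pos in 3x3
`total` takes the values: 0 → 1 → 3 → 4 → 6 → 9 → 11 → 14 → 18

Answer: 18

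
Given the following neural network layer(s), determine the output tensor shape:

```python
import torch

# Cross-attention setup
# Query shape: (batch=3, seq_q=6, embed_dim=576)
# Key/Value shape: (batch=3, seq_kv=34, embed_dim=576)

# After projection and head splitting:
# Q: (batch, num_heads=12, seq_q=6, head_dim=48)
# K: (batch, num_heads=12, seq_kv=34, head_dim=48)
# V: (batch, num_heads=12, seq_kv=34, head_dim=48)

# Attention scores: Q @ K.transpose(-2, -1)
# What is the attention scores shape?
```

Input: (3, 6, 576) -> Output: (3, 12, 6, 34)

Answer: (3, 12, 6, 34)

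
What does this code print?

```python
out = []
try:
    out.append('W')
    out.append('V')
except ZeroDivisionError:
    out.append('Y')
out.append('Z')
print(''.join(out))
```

Execution trace: 'W' (try body) → 'V' (try body, no exception) → 'Z' (after the try/except). Output: WVZ

Answer: WVZ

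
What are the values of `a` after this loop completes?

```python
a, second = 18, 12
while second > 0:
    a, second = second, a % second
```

GCD of 18 and 12
`a` takes the values: 18 → 12 → 6

Answer: 6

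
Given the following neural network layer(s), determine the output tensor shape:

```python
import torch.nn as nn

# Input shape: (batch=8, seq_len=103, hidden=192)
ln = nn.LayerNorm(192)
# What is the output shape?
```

Input: (8, 103, 192) -> Output: (8, 103, 192)

Answer: (8, 103, 192)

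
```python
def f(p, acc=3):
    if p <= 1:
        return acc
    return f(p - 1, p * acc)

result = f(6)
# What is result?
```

Accumulator trace (n, acc): (6, 3) -> (5, 18) -> (4, 90) -> (3, 360) -> (2, 1080) -> (1, 2160) -> return 2160

Answer: 2160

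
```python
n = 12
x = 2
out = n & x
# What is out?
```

Trace:
`n = 12` → n = 12
`x = 2` → x = 2
`out = n & x` → out = 0
So out = 0

Answer: 0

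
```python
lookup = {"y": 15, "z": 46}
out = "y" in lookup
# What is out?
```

Trace:
`lookup = {"y": 15, "z": 46}` → lookup = {'y': 15, 'z': 46}
`out = "y" in lookup` → out = True
So out = True

Answer: True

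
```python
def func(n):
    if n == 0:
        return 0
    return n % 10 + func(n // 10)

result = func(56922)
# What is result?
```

Sum of digits of 56922: 2 + 2 + 9 + 6 + 5 = 24

Answer: 24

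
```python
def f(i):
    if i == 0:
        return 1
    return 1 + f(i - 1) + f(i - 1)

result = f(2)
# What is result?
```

f(i) = 1 + 2·f(i-1), f(0)=1. Closed form: (1+1)·2^2 - 1 = 7.

Answer: 7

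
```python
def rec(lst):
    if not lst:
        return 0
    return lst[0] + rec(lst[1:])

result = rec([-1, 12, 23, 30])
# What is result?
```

(-1) + 12 + 23 + 30 + 0 = 64

Answer: 64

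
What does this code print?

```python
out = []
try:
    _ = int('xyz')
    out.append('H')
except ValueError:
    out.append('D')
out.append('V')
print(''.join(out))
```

Execution trace: 'D' (except ValueError) → 'V' (after the try/except). Output: DV

Answer: DV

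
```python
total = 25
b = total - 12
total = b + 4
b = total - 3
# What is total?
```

Trace:
`total = 25` → total = 25
`b = total - 12` → b = 13
`total = b + 4` → total = 17
`b = total - 3` → b = 14
So total = 17

Answer: 17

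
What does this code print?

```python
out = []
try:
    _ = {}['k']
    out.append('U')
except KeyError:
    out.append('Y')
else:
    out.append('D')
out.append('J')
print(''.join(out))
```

Execution trace: 'Y' (except KeyError) → 'J' (after the try/except). Output: YJ

Answer: YJ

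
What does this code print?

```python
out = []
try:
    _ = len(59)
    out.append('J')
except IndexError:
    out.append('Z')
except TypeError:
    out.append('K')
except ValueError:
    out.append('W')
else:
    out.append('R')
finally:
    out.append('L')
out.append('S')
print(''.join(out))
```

Execution trace: 'K' (except TypeError) → 'L' (finally) → 'S' (after the try/except). Output: KLS

Answer: KLS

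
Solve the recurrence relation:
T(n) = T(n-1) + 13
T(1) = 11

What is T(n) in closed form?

Unrolling: T(n) = T(1) + 13·(n-1) = 11 + 13(n-1) = 13n - 2.

Answer: T(n) = 13n - 2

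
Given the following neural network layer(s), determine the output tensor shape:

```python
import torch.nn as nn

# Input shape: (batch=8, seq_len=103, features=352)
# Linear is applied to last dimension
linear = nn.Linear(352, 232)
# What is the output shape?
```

Input: (8, 103, 352) -> Output: (8, 103, 232)

Answer: (8, 103, 232)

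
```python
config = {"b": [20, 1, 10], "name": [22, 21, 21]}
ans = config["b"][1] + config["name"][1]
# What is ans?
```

Trace:
`config = {"b": [20, 1, 10], "name": [22, 21, 21]}` → config = {'b': [20, 1, 10], 'name': [22, 21, 21]}
`ans = config["b"][1] + config["name"][1]` → ans = 22
So ans = 22

Answer: 22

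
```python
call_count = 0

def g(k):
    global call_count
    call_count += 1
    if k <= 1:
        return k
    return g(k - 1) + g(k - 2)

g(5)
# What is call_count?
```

Calls(k) = 1 + Calls(k-1) + Calls(k-2); Calls(0)=Calls(1)=1. For k=5 this gives 15.

Answer: 15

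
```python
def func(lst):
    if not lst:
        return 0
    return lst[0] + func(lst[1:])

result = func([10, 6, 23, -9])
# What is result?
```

10 + 6 + 23 + (-9) + 0 = 30

Answer: 30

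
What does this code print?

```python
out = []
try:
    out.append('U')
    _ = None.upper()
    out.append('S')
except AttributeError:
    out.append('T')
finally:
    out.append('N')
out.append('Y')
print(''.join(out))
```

Execution trace: 'U' (try body) → 'T' (except AttributeError) → 'N' (finally) → 'Y' (after the try/except). Output: UTNY

Answer: UTNY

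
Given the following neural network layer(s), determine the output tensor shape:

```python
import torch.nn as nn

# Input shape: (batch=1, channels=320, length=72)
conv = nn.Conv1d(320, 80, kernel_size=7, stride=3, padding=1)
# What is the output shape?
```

Input: (1, 320, 72) -> Output: (1, 80, 23)

Answer: (1, 80, 23)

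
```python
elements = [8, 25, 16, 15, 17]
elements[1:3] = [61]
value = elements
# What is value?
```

Trace:
`elements = [8, 25, 16, 15, 17]` → elements = [8, 25, 16, 15, 17]
`elements[1:3] = [61]` → elements = [8, 61, 15, 17]
`value = elements` → value = [8, 61, 15, 17]
So value = [8, 61, 15, 17]

Answer: [8, 61, 15, 17]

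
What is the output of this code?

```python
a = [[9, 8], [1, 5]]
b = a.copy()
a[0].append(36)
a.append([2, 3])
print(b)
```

Key concept: shallow copy with nested lists.
Step by step:
`a = [[9, 8], [1, 5]]` → a = [[9, 8], [1, 5]]
`b = a.copy()` → b = [[9, 8], [1, 5]]
`a[0].append(36)` → a = [[9, 8, 36], [1, 5]]; b = [[9, 8, 36], [1, 5]]
`a.append([2, 3])` → a = [[9, 8, 36], [1, 5], [2, 3]]
`print(b)` → prints [[9, 8, 36], [1, 5]]

Answer: [[9, 8, 36], [1, 5]]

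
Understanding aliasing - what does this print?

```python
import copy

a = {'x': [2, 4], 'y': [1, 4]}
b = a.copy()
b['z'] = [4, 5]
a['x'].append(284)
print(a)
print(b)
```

Key concept: shallow copy of dict with mutable values.
Step by step:
`a = {'x': [2, 4], 'y': [1, 4]}` → a = {'x': [2, 4], 'y': [1, 4]}
`b = a.copy()` → b = {'x': [2, 4], 'y': [1, 4]}
`b['z'] = [4, 5]` → b = {'x': [2, 4], 'y': [1, 4], 'z': [4, 5]}
`a['x'].append(284)` → a = {'x': [2, 4, 284], 'y': [1, 4]}; b = {'x': [2, 4, 284], 'y': [1, 4], 'z': [4, 5]}
`print(a)` → prints {'x': [2, 4, 284], 'y': [1, 4]}
`print(b)` → prints {'x': [2, 4, 284], 'y': [1, 4], 'z': [4, 5]}

Answer:
{'x': [2, 4, 284], 'y': [1, 4]}
{'x': [2, 4, 284], 'y': [1, 4], 'z': [4, 5]}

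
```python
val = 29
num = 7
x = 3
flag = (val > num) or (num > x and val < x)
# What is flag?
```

Trace:
`val = 29` → val = 29
`num = 7` → num = 7
`x = 3` → x = 3
`flag = (val > num) or (num > x and val < x)` → flag = True
So flag = True

Answer: True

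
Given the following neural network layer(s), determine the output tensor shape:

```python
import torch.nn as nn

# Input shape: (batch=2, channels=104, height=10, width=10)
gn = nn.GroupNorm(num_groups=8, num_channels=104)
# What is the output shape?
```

Input: (2, 104, 10, 10) -> Output: (2, 104, 10, 10)

Answer: (2, 104, 10, 10)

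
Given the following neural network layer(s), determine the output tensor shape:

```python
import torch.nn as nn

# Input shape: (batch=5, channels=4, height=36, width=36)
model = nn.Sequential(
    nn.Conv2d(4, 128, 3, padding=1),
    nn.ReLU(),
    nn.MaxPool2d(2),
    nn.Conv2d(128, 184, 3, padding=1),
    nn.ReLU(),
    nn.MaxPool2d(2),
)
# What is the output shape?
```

Input: (5, 4, 36, 36) -> after first Conv2d: (5, 128, 36, 36) -> after first MaxPool2d: (5, 128, 18, 18) -> after second Conv2d: (5, 184, 18, 18) -> Output: (5, 184, 9, 9)

Answer: (5, 184, 9, 9)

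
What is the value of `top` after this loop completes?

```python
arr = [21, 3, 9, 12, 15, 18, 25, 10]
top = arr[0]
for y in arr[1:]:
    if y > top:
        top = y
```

Maximum of [21, 3, 9, 12, 15, 18, 25, 10]
`top` takes the values: 21 → 25

Answer: 25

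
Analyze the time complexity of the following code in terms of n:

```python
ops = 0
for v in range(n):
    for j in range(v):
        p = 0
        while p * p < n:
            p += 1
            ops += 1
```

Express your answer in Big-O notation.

Each loop level contributes: n × n × √n. Multiplying the contributions gives O(n^2√n).

Answer: O(n^2√n)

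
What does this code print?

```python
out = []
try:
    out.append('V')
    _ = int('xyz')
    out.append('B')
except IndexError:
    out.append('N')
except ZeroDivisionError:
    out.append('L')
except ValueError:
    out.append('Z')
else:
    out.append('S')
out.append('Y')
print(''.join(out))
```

Execution trace: 'V' (try body) → 'Z' (except ValueError) → 'Y' (after the try/except). Output: VZY

Answer: VZY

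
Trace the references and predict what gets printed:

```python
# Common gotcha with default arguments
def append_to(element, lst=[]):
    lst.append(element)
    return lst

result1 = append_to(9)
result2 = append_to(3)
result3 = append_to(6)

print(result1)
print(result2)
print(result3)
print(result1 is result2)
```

Key concept: mutable default argument gotcha.
Step by step:
`result1 = append_to(9)` → result1 = [9]
`result2 = append_to(3)` → result1 = [9, 3] (same object as result2); result2 = [9, 3] (same object as result1)
`result3 = append_to(6)` → result1 = [9, 3, 6] (same object as result2, result3); result2 = [9, 3, 6] (same object as result1, result3); result3 = [9, 3, 6] (same object as result1, result2)
`print(result1)` → prints [9, 3, 6]
`print(result2)` → prints [9, 3, 6]
`print(result3)` → prints [9, 3, 6]
`print(result1 is result2)` → prints True

Answer:
[9, 3, 6]
[9, 3, 6]
[9, 3, 6]
True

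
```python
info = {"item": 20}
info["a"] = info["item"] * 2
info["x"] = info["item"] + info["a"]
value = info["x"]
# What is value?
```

Trace:
`info = {"item": 20}` → info = {'item': 20}
`info["a"] = info["item"] * 2` → info = {'item': 20, 'a': 40}
`info["x"] = info["item"] + info["a"]` → info = {'item': 20, 'a': 40, 'x': 60}
`value = info["x"]` → value = 60
So value = 60

Answer: 60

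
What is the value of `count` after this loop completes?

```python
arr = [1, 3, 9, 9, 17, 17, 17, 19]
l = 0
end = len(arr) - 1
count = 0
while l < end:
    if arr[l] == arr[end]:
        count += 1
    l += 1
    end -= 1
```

Count matching pairs from ends
`count` takes the values: 0

Answer: 0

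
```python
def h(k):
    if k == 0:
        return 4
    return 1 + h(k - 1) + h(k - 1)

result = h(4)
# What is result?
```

h(k) = 1 + 2·h(k-1), h(0)=4. Closed form: (4+1)·2^4 - 1 = 79.

Answer: 79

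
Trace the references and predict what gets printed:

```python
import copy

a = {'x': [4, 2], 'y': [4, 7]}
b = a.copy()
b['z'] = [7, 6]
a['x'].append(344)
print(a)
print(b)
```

Key concept: shallow copy of dict with mutable values.
Step by step:
`a = {'x': [4, 2], 'y': [4, 7]}` → a = {'x': [4, 2], 'y': [4, 7]}
`b = a.copy()` → b = {'x': [4, 2], 'y': [4, 7]}
`b['z'] = [7, 6]` → b = {'x': [4, 2], 'y': [4, 7], 'z': [7, 6]}
`a['x'].append(344)` → a = {'x': [4, 2, 344], 'y': [4, 7]}; b = {'x': [4, 2, 344], 'y': [4, 7], 'z': [7, 6]}
`print(a)` → prints {'x': [4, 2, 344], 'y': [4, 7]}
`print(b)` → prints {'x': [4, 2, 344], 'y': [4, 7], 'z': [7, 6]}

Answer:
{'x': [4, 2, 344], 'y': [4, 7]}
{'x': [4, 2, 344], 'y': [4, 7], 'z': [7, 6]}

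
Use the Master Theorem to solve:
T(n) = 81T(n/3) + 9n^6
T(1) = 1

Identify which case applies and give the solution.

a=81, b=3, f(n)=9n^6. log_3(81) = 4. Since c=6 > 4 and the regularity condition holds (81(n/3)^6 = (81/3^6)n^6 with 81/3^6 < 1), Case 3 applies: T(n) = Θ(f(n)) = O(n^6).

Answer: O(n^6) - Case 3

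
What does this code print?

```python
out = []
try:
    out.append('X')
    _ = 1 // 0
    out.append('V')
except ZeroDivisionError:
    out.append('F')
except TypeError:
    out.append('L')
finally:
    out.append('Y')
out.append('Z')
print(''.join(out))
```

Execution trace: 'X' (try body) → 'F' (except ZeroDivisionError) → 'Y' (finally) → 'Z' (after the try/except). Output: XFYZ

Answer: XFYZ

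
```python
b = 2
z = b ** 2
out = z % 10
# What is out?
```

Trace:
`b = 2` → b = 2
`z = b ** 2` → z = 4
`out = z % 10` → out = 4
So out = 4

Answer: 4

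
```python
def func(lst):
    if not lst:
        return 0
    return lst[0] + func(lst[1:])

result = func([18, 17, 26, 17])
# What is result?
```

18 + 17 + 26 + 17 + 0 = 78

Answer: 78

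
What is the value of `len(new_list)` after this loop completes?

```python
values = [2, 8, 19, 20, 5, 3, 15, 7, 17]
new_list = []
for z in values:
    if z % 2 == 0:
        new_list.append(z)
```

Count even numbers in [2, 8, 19, 20, 5, 3, 15, 7, 17]
`new_list` takes the values: [] → [2] → [2, 8] → [2, 8, 20]
So `len(new_list)` = 3

Answer: 3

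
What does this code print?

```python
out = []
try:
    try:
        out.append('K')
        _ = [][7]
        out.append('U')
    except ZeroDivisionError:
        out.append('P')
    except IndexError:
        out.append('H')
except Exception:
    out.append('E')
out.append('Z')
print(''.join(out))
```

Execution trace: 'K' (inner try body) → 'H' (inner except IndexError) → 'Z' (after the try/except). Output: KHZ

Answer: KHZ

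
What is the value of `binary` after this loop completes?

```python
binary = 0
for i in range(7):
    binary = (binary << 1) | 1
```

Build 7 consecutive 1-bits: 0b1111111
`binary` takes the values: 0 → 1 → 3 → 7 → 15 → 31 → 63 → 127

Answer: 127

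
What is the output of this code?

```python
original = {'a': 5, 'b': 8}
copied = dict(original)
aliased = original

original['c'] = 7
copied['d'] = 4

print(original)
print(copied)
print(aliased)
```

Key concept: dict() creates copy, assignment creates alias.
Step by step:
`original = {'a': 5, 'b': 8}` → original = {'a': 5, 'b': 8}
`copied = dict(original)` → copied = {'a': 5, 'b': 8}
`aliased = original` → aliased = {'a': 5, 'b': 8} (same object as original)
`original['c'] = 7` → original = {'a': 5, 'b': 8, 'c': 7} (same object as aliased); aliased = {'a': 5, 'b': 8, 'c': 7} (same object as original)
`copied['d'] = 4` → copied = {'a': 5, 'b': 8, 'd': 4}
`print(original)` → prints {'a': 5, 'b': 8, 'c': 7}
`print(copied)` → prints {'a': 5, 'b': 8, 'd': 4}
`print(aliased)` → prints {'a': 5, 'b': 8, 'c': 7}

Answer:
{'a': 5, 'b': 8, 'c': 7}
{'a': 5, 'b': 8, 'd': 4}
{'a': 5, 'b': 8, 'c': 7}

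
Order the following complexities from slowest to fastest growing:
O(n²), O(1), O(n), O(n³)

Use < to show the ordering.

Ordered by growth rate: O(1) < O(n) < O(n²) < O(n³)

Answer: O(1) < O(n) < O(n²) < O(n³)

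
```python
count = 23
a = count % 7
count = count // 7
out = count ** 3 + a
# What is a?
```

Trace:
`count = 23` → count = 23
`a = count % 7` → a = 2
`count = count // 7` → count = 3
`out = count ** 3 + a` → out = 29
So a = 2

Answer: 2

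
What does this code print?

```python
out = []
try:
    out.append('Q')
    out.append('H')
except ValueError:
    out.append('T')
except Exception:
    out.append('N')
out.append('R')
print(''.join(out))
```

Execution trace: 'Q' (try body) → 'H' (try body, no exception) → 'R' (after the try/except). Output: QHR

Answer: QHR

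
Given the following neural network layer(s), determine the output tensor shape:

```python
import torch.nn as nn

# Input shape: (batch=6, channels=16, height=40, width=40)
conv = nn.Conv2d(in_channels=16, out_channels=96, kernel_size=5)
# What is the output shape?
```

Input: (6, 16, 40, 40) -> Output: (6, 96, 36, 36)

Answer: (6, 96, 36, 36)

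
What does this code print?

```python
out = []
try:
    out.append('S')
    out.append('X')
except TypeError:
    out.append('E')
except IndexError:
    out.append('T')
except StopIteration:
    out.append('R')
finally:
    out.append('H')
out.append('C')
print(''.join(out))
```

Execution trace: 'S' (try body) → 'X' (try body, no exception) → 'H' (finally) → 'C' (after the try/except). Output: SXHC

Answer: SXHC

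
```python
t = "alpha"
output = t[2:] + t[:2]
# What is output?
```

Trace:
`t = "alpha"` → t = 'alpha'
`output = t[2:] + t[:2]` → output = 'phaal'
So output = 'phaal'

Answer: 'phaal'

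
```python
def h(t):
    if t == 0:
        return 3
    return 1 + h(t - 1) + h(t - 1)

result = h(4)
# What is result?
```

h(t) = 1 + 2·h(t-1), h(0)=3. Closed form: (3+1)·2^4 - 1 = 63.

Answer: 63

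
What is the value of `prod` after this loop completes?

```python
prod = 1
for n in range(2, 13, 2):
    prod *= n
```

Product of even numbers 2 to 12
`prod` takes the values: 1 → 2 → 8 → 48 → 384 → 3840 → 46080

Answer: 46080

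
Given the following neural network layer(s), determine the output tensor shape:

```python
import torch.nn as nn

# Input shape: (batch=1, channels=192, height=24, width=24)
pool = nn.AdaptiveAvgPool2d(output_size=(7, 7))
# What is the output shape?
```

Input: (1, 192, 24, 24) -> Output: (1, 192, 7, 7)

Answer: (1, 192, 7, 7)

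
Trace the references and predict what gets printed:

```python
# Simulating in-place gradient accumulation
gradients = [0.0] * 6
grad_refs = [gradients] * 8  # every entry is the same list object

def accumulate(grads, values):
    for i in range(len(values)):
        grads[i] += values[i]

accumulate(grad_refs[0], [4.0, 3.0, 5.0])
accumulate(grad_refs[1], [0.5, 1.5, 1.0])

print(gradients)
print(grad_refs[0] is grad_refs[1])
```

Key concept: gradient accumulation aliasing.
Step by step:
`gradients = [0.0] * 6` → gradients = [0.0, 0.0, 0.0, 0.0, 0.0, 0.0]
`grad_refs = [gradients] * 8` → grad_refs = [[0.0, 0.0, 0.0, 0.0, 0.0, 0.0], [0.0, 0.0, 0.0, 0.0, 0.0, 0.0], [0.0, 0.0, 0.0, 0.0, 0.0, 0.0], [0.0, 0.0, 0.0, 0.0, 0.0, 0.0], [0.0, 0.0, 0.0, 0.0, 0.0, 0.0], [0.0, 0.0, 0.0, 0.0, 0.0, 0.0], [0.0, 0.0, 0.0, 0.0, 0.0, 0.0], [0.0, 0.0, 0.0, 0.0, 0.0, 0.0]]
`accumulate(grad_refs[0], [4.0, 3.0, 5.0])` → gradients = [4.0, 3.0, 5.0, 0.0, 0.0, 0.0]; grad_refs = [[4.0, 3.0, 5.0, 0.0, 0.0, 0.0], [4.0, 3.0, 5.0, 0.0, 0.0, 0.0], [4.0, 3.0, 5.0, 0.0, 0.0, 0.0], [4.0, 3.0, 5.0, 0.0, 0.0, 0.0], [4.0, 3.0, 5.0, 0.0, 0.0, 0.0], [4.0, 3.0, 5.0, 0.0, 0.0, 0.0], [4.0, 3.0, 5.0, 0.0, 0.0, 0.0], [4.0, 3.0, 5.0, 0.0, 0.0, 0.0]]
`accumulate(grad_refs[1], [0.5, 1.5, 1.0])` → gradients = [4.5, 4.5, 6.0, 0.0, 0.0, 0.0]; grad_refs = [[4.5, 4.5, 6.0, 0.0, 0.0, 0.0], [4.5, 4.5, 6.0, 0.0, 0.0, 0.0], [4.5, 4.5, 6.0, 0.0, 0.0, 0.0], [4.5, 4.5, 6.0, 0.0, 0.0, 0.0], [4.5, 4.5, 6.0, 0.0, 0.0, 0.0], [4.5, 4.5, 6.0, 0.0, 0.0, 0.0], [4.5, 4.5, 6.0, 0.0, 0.0, 0.0], [4.5, 4.5, 6.0, 0.0, 0.0, 0.0]]
`print(gradients)` → prints [4.5, 4.5, 6.0, 0.0, 0.0, 0.0]
`print(grad_refs[0] is grad_refs[1])` → prints True

Answer:
[4.5, 4.5, 6.0, 0.0, 0.0, 0.0]
True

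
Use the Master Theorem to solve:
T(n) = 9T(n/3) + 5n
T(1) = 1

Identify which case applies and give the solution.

a=9, b=3, f(n)=5n. log_3(9) = 2. Since c=1 < 2, Case 1 applies: T(n) = Θ(n^log_b(a)) = O(n^2).

Answer: O(n^2) - Case 1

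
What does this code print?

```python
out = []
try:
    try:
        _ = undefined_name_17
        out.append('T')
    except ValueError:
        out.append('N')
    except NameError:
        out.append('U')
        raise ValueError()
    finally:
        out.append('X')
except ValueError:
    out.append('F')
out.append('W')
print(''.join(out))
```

Execution trace: 'U' (inner except NameError) → 'X' (inner finally) → 'F' (outer except ValueError) → 'W' (after the try/except). Output: UXFW

Answer: UXFW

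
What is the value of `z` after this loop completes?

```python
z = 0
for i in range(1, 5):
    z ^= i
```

XOR of 1 to 4
`z` takes the values: 0 → 1 → 3 → 0 → 4

Answer: 4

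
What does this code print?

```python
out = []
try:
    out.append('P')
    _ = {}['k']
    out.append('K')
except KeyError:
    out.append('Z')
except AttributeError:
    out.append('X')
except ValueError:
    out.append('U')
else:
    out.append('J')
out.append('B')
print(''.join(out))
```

Execution trace: 'P' (try body) → 'Z' (except KeyError) → 'B' (after the try/except). Output: PZB

Answer: PZB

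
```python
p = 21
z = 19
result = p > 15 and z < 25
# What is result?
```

Trace:
`p = 21` → p = 21
`z = 19` → z = 19
`result = p > 15 and z < 25` → result = True
So result = True

Answer: True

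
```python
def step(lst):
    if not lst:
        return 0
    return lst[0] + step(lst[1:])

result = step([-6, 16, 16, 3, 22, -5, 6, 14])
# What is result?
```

(-6) + 16 + 16 + 3 + 22 + (-5) + 6 + 14 + 0 = 66

Answer: 66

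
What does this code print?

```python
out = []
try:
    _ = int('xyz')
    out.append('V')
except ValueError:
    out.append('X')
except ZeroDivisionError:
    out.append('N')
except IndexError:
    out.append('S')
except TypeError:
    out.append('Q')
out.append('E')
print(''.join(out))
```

Execution trace: 'X' (except ValueError) → 'E' (after the try/except). Output: XE

Answer: XE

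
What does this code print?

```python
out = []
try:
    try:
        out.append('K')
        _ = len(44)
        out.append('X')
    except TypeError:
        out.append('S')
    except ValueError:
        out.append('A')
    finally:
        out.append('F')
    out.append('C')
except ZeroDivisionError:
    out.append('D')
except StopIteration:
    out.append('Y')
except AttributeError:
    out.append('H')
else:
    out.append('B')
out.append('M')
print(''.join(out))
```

Execution trace: 'K' (inner try body) → 'S' (inner except TypeError) → 'F' (inner finally) → 'C' (try body, no exception) → 'B' (else) → 'M' (after the try/except). Output: KSFCBM

Answer: KSFCBM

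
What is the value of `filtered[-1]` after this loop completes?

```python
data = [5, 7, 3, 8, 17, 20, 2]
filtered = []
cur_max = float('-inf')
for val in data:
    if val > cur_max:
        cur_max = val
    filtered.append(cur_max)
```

Running max ends at 20
`filtered` takes the values: [] → [5] → [5, 7] → [5, 7, 7] → [5, 7, 7, 8] → [5, 7, 7, 8, 17] → [5, 7, 7, 8, 17, 20] → [5, 7, 7, 8, 17, 20, 20]
So `filtered[-1]` = 20

Answer: 20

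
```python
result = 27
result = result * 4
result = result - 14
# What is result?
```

Trace:
`result = 27` → result = 27
`result = result * 4` → result = 108
`result = result - 14` → result = 94
So result = 94

Answer: 94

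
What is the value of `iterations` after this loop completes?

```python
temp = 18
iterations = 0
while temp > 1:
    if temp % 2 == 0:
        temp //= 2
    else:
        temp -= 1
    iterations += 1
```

Steps to reduce 18 to 1
`iterations` takes the values: 0 → 1 → 2 → 3 → 4 → 5

Answer: 5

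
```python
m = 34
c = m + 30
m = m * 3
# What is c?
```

Trace:
`m = 34` → m = 34
`c = m + 30` → c = 64
`m = m * 3` → m = 102
So c = 64

Answer: 64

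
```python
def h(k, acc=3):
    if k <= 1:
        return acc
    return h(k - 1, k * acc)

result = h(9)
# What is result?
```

Accumulator trace (n, acc): (9, 3) -> (8, 27) -> (7, 216) -> (6, 1512) -> (5, 9072) -> (4, 45360) -> (3, 181440) -> (2, 544320) -> (1, 1088640) -> return 1088640

Answer: 1088640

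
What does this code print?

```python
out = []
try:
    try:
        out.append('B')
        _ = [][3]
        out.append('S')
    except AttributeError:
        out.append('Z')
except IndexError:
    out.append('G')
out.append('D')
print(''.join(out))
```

Execution trace: 'B' (inner try body) → 'G' (outer except IndexError) → 'D' (after the try/except). Output: BGD

Answer: BGD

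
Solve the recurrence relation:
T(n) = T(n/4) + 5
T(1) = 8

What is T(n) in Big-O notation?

Each step divides n by 4 and adds 5. After log_4(n) steps we reach T(1)=8. So T(n) = 5·log_4(n) + 8 = O(log n).

Answer: O(log n)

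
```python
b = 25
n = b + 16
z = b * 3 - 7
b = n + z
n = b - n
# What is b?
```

Trace:
`b = 25` → b = 25
`n = b + 16` → n = 41
`z = b * 3 - 7` → z = 68
`b = n + z` → b = 109
`n = b - n` → n = 68
So b = 109

Answer: 109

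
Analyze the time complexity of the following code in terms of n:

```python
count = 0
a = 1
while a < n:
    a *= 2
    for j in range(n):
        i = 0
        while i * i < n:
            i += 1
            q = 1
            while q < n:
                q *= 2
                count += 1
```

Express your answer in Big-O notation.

Each loop level contributes: log n × n × √n × log n. Multiplying the contributions gives O(n√n log² n).

Answer: O(n√n log² n)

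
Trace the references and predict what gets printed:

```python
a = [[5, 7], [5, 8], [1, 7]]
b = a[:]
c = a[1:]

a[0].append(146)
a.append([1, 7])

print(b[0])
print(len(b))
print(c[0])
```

Key concept: slice with nested mutation.
Step by step:
`a = [[5, 7], [5, 8], [1, 7]]` → a = [[5, 7], [5, 8], [1, 7]]
`b = a[:]` → b = [[5, 7], [5, 8], [1, 7]]
`c = a[1:]` → c = [[5, 8], [1, 7]]
`a[0].append(146)` → a = [[5, 7, 146], [5, 8], [1, 7]]; b = [[5, 7, 146], [5, 8], [1, 7]]
`a.append([1, 7])` → a = [[5, 7, 146], [5, 8], [1, 7], [1, 7]]
`print(b[0])` → prints [5, 7, 146]
`print(len(b))` → prints 3
`print(c[0])` → prints [5, 8]

Answer:
[5, 7, 146]
3
[5, 8]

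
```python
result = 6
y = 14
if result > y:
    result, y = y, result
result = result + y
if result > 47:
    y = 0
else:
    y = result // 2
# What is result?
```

Trace:
`result = 6` → result = 6
`y = 14` → y = 14
`if result > y: ...` → result > y is False → no variable changes
`result = result + y` → result = 20
`if result > 47: ...` → result > 47 is False, take else branch → y = 10
So result = 20

Answer: 20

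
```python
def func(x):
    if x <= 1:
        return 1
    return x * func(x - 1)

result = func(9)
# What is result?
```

func(9) = 9 * 8 * 7 * 6 * 5 * 4 * 3 * 2 * 1 = 362880

Answer: 362880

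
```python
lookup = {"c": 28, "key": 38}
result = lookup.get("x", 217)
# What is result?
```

Trace:
`lookup = {"c": 28, "key": 38}` → lookup = {'c': 28, 'key': 38}
`result = lookup.get("x", 217)` → result = 217
So result = 217

Answer: 217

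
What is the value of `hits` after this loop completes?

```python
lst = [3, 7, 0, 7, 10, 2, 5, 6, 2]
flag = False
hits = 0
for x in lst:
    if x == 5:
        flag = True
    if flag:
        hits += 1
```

Count elements after first 5 in [3, 7, 0, 7, 10, 2, 5, 6, 2]
`hits` takes the values: 0 → 1 → 2 → 3

Answer: 3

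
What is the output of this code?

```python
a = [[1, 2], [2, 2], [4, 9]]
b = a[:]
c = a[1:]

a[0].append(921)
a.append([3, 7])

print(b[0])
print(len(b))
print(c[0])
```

Key concept: slice with nested mutation.
Step by step:
`a = [[1, 2], [2, 2], [4, 9]]` → a = [[1, 2], [2, 2], [4, 9]]
`b = a[:]` → b = [[1, 2], [2, 2], [4, 9]]
`c = a[1:]` → c = [[2, 2], [4, 9]]
`a[0].append(921)` → a = [[1, 2, 921], [2, 2], [4, 9]]; b = [[1, 2, 921], [2, 2], [4, 9]]
`a.append([3, 7])` → a = [[1, 2, 921], [2, 2], [4, 9], [3, 7]]
`print(b[0])` → prints [1, 2, 921]
`print(len(b))` → prints 3
`print(c[0])` → prints [2, 2]

Answer:
[1, 2, 921]
3
[2, 2]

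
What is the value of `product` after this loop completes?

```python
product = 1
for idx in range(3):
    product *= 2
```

2^3 = 8
`product` takes the values: 1 → 2 → 4 → 8

Answer: 8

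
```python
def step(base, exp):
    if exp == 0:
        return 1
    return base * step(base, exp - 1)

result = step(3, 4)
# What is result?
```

step(3, 4) = 3 * 3 * 3 * 3 = 81

Answer: 81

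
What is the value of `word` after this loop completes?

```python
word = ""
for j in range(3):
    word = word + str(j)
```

Concatenate digits 0 to 2
`word` takes the values: "" → "0" → "01" → "012"

Answer: "012"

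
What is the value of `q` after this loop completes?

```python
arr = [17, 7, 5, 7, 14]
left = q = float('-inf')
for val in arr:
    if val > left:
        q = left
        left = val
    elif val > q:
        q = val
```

Second largest (with repeats) in [17, 7, 5, 7, 14]
`q` takes the values: -inf → 7 → 14

Answer: 14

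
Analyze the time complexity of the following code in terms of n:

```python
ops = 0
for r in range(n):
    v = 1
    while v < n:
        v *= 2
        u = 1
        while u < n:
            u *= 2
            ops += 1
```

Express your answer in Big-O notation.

Each loop level contributes: n × log n × log n. Multiplying the contributions gives O(n log² n).

Answer: O(n log² n)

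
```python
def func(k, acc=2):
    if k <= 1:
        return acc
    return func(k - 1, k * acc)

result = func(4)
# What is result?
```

Accumulator trace (n, acc): (4, 2) -> (3, 8) -> (2, 24) -> (1, 48) -> return 48

Answer: 48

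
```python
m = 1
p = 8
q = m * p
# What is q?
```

Trace:
`m = 1` → m = 1
`p = 8` → p = 8
`q = m * p` → q = 8
So q = 8

Answer: 8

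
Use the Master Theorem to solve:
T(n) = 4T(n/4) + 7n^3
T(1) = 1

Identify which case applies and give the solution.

a=4, b=4, f(n)=7n^3. log_4(4) = 1. Since c=3 > 1 and the regularity condition holds (4(n/4)^3 = (4/4^3)n^3 with 4/4^3 < 1), Case 3 applies: T(n) = Θ(f(n)) = O(n^3).

Answer: O(n^3) - Case 3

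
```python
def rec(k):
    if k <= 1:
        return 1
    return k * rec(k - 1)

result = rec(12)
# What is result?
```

rec(12) = 12 * 11 * 10 * 9 * 8 * 7 * 6 * 5 * 4 * 3 * 2 * 1 = 479001600

Answer: 479001600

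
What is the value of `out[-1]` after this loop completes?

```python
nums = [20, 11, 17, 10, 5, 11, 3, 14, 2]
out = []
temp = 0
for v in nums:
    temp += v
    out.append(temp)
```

Cumulative sum ends at 93
`out` takes the values: [] → [20] → [20, 31] → [20, 31, 48] → [20, 31, 48, 58] → [20, 31, 48, 58, 63] → [20, 31, 48, 58, 63, 74] → [20, 31, 48, 58, 63, 74, 77] → [20, 31, 48, 58, 63, 74, 77, 91] → [20, 31, 48, 58, 63, 74, 77, 91, 93]
So `out[-1]` = 93

Answer: 93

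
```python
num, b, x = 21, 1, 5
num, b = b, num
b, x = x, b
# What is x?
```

Trace:
`num, b, x = 21, 1, 5` → num = 21; b = 1; x = 5
`num, b = b, num` → num = 1; b = 21
`b, x = x, b` → b = 5; x = 21
So x = 21

Answer: 21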